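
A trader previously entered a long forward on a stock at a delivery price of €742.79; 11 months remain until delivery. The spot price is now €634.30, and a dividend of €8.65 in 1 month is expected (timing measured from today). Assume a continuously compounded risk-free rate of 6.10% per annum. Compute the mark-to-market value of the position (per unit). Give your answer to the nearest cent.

PV(remaining dividends) I = 8.65·e^(−0.0610·1/12) = 8.6061
Current forward F = (S − I)·e^(rT) = (634.30 − 8.6061)·e^(0.0610·11/12) = 625.6939 × 1.057510 = 661.6776
Value (long) = (F − K)·e^(−rT) = (661.6776 − 742.79) × 0.945618 = -76.7013
Value = -€76.70

-€76.70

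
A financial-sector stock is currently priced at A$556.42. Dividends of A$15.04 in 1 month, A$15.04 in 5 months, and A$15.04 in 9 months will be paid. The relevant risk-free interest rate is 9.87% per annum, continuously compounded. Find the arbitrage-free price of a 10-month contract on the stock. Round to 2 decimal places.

A$557.09

PV(dividends) I = 15.04·e^(−0.0987·1/12) + 15.04·e^(−0.0987·5/12) + 15.04·e^(−0.0987·9/12)
I = 14.9168 + 14.4340 + 13.9669 = 43.3177
F = (S − I)·e^(rT) = (556.42 − 43.3177) · e^(0.0987·10/12)
= 513.1023 · e^0.082250 = 513.1023 × 1.085727 = A$557.09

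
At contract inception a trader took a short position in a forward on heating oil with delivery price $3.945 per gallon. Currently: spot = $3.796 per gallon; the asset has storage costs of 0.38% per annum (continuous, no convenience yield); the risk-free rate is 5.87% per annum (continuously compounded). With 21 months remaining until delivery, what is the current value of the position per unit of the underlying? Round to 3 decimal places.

-$0.261 per gallon

Current fair forward for the remaining 21 months: F = S·e^((r + u)·T), (r + u) = 0.0587 + 0.0038 = 0.0625
F = 3.796 · e^(0.0625 × 21/12) = 3.796 × 1.115581 = 4.2347
Value of long forward = (F − K)·e^(−rT) = (4.2347 − 3.945) · e^(−0.0587·21/12)
= 0.2897 × 0.902375 = 0.261
Short position value = −(long value) = -$0.261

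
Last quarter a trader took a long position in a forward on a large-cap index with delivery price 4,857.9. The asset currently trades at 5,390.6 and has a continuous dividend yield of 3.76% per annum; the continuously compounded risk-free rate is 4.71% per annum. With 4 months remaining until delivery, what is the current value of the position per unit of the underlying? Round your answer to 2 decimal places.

541.23

Current fair forward for the remaining 4 months: F = S·e^((r − q)·T), (r − q) = 0.0471 − 0.0376 = 0.0095
F = 5390.6 · e^(0.0095 × 4/12) = 5390.6 × 1.00317169 = 5407.6973
Value of long forward = (F − K)·e^(−rT) = (5407.6973 − 4857.9) · e^(−0.0471·4/12)
= 549.7973 × 0.98442260 = 541.23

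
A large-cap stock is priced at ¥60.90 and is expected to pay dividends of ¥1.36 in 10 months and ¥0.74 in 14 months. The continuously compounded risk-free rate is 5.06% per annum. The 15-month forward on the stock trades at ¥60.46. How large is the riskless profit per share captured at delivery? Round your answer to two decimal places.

¥2.28 per share

PV(dividends) I = 1.36·e^(−0.0506·10/12) + 0.74·e^(−0.0506·14/12) = 2.0014
Fair forward F* = (S − I)·e^(rT) = (60.90 − 2.0014)·e^0.063250 = 58.8986 × 1.065293 = 62.7443
Market ¥60.46 < fair 62.7443: forward underpriced → reverse cash-and-carry (short the stock, invest proceeds at r, pay the dividends, go long the forward).
Profit at T = |F_mkt − F*| = |60.46 − 62.7443| = ¥2.28 per share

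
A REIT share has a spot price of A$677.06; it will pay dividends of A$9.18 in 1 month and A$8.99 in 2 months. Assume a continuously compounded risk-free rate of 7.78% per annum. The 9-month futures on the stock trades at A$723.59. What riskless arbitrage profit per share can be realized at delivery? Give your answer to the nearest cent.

A$24.92 per share

PV(dividends) I = 9.18·e^(−0.0778·1/12) + 8.99·e^(−0.0778·2/12) = 17.9949
Fair futures F* = (S − I)·e^(rT) = (677.06 − 17.9949)·e^0.058350 = 659.0651 × 1.060086 = 698.6657
Market A$723.59 > fair 698.6657: forward overpriced → cash-and-carry (borrow at r, buy the stock and collect the dividends, short the forward).
Profit at T = |F_mkt − F*| = |723.59 − 698.6657| = A$24.92 per share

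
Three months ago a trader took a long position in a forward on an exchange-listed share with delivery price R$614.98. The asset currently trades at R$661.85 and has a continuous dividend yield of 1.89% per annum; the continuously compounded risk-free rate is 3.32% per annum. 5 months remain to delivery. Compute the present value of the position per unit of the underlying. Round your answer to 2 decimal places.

Current fair forward for the remaining 5 months: F = S·e^((r − q)·T), (r − q) = 0.0332 − 0.0189 = 0.0143
F = 661.85 · e^(0.0143 × 5/12) = 661.85 × 1.005976 = 665.8052
Value of long forward = (F − K)·e^(−rT) = (665.8052 − 614.98) · e^(−0.0332·5/12)
= 50.8252 × 0.986262 = 50.13

R$50.13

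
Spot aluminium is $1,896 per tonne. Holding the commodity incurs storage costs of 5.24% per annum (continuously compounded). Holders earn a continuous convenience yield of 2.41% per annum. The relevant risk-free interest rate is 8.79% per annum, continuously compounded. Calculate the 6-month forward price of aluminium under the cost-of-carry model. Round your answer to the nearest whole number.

Net carry = r + u − y = 0.0879 + 0.0524 − 0.0241 = 0.1162
F = S·e^((r+u−y)T) = 1896 · e^(0.1162 × 6/12) = 1896 · e^0.058100
= 1896 × 1.059821 = $2,009 per tonne

$2,009 per tonne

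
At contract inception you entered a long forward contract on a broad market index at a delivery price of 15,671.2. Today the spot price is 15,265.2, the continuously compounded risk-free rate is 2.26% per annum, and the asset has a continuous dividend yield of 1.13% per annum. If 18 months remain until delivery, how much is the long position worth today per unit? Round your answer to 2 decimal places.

Current fair forward for the remaining 18 months: F = S·e^((r − q)·T), (r − q) = 0.0226 − 0.0113 = 0.0113
F = 15265.2 · e^(0.0113 × 18/12) = 15265.2 × 1.01709447 = 15526.1505
Value of long forward = (F − K)·e^(−rT) = (15526.1505 − 15671.2) · e^(−0.0226·18/12)
= -145.0495 × 0.96666817 = -140.21

-140.21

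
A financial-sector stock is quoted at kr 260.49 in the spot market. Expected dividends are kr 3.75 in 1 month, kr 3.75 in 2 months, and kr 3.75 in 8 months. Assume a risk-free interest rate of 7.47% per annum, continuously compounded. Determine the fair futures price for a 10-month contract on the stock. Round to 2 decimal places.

PV(dividends) I = 3.75·e^(−0.0747·1/12) + 3.75·e^(−0.0747·2/12) + 3.75·e^(−0.0747·8/12)
I = 3.7267 + 3.7036 + 3.5678 = 10.9981
F = (S − I)·e^(rT) = (260.49 − 10.9981) · e^(0.0747·10/12)
= 249.4919 · e^0.062250 = 249.4919 × 1.064228 = kr 265.52

kr 265.52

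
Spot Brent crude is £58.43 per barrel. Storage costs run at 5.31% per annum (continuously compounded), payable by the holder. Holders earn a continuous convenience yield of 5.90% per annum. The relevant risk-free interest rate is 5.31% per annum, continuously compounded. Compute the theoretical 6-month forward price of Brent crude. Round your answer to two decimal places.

£59.83 per barrel

Net carry = r + u − y = 0.0531 + 0.0531 − 0.0590 = 0.0472
F = S·e^((r+u−y)T) = 58.43 · e^(0.0472 × 6/12) = 58.43 · e^0.023600
= 58.43 × 1.023881 = £59.83 per barrel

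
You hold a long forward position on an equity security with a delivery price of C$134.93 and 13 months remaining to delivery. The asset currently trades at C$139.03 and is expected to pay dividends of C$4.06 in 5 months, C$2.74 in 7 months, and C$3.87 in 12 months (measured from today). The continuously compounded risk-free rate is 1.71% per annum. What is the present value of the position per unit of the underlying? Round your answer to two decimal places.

PV(remaining dividends) I = 4.06·e^(−0.0171·5/12) + 2.74·e^(−0.0171·7/12) + 3.87·e^(−0.0171·12/12) = 10.5484
Current forward F = (S − I)·e^(rT) = (139.03 − 10.5484)·e^(0.0171·13/12) = 128.4816 × 1.018698 = 130.8839
Value (long) = (F − K)·e^(−rT) = (130.8839 − 134.93) × 0.981646 = -3.9718
Value = -C$3.97

-C$3.97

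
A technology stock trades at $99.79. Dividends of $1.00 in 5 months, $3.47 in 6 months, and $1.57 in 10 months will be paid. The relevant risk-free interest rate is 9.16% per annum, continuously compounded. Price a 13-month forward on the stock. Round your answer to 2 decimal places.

$103.87

PV(dividends) I = 1.00·e^(−0.0916·5/12) + 3.47·e^(−0.0916·6/12) + 1.57·e^(−0.0916·10/12)
I = 0.9626 + 3.3147 + 1.4546 = 5.7319
F = (S − I)·e^(rT) = (99.79 − 5.7319) · e^(0.0916·13/12)
= 94.0581 · e^0.099233 = 94.0581 × 1.104324 = $103.87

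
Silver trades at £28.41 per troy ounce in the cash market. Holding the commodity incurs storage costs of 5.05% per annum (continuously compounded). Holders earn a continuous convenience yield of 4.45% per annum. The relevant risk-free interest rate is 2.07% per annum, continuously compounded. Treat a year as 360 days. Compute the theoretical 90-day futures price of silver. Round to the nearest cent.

Net carry = r + u − y = 0.0207 + 0.0505 − 0.0445 = 0.0267
F = S·e^((r+u−y)T) = 28.41 · e^(0.0267 × 90/360) = 28.41 · e^0.006675
= 28.41 × 1.006697 = £28.60 per troy ounce

£28.60 per troy ounce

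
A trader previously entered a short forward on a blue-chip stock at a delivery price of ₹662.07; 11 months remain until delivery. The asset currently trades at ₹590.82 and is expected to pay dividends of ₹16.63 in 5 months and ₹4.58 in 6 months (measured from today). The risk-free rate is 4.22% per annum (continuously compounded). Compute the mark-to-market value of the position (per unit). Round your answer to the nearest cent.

PV(remaining dividends) I = 16.63·e^(−0.0422·5/12) + 4.58·e^(−0.0422·6/12) = 20.8245
Current forward F = (S − I)·e^(rT) = (590.82 − 20.8245)·e^(0.0422·11/12) = 569.9955 × 1.039441 = 592.4767
Value (long) = (F − K)·e^(−rT) = (592.4767 − 662.07) × 0.962055 = -66.9526
Short position value = −(long value) = ₹66.95

₹66.95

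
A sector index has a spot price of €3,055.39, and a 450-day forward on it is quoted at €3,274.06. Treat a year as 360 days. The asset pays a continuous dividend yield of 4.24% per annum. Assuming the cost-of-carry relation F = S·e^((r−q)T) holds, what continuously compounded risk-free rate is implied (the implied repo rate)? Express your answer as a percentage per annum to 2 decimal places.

From F = S·e^((r−q)T): (r − q) = ln(F/S)/T
ln(3274.06/3055.39) = ln(1.071569) = 0.069124
(r − q) = 0.069124 / (450/360) = 0.055299
r = ln(F/S)/T + q = 0.055299 + 0.0424 = 0.097699
r = 9.77%

9.77%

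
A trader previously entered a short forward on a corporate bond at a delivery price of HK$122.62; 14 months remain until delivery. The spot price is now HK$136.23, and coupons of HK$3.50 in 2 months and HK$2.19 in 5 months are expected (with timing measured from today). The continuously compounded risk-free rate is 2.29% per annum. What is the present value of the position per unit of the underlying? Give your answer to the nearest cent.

PV(remaining coupons) I = 3.50·e^(−0.0229·2/12) + 2.19·e^(−0.0229·5/12) = 5.6559
Current forward F = (S − I)·e^(rT) = (136.23 − 5.6559)·e^(0.0229·14/12) = 130.5741 × 1.027077 = 134.1097
Value (long) = (F − K)·e^(−rT) = (134.1097 − 122.62) × 0.973637 = 11.1868
Short position value = −(long value) = -HK$11.19

-HK$11.19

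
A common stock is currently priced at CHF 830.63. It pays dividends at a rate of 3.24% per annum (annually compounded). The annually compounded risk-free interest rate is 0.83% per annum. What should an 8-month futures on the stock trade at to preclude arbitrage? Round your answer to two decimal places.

CHF 817.65

F = S · (1+r)^T / (1+q)^T
= 830.63 × 1.005526 / 1.021485 = 830.63 × 0.984377
F = CHF 817.65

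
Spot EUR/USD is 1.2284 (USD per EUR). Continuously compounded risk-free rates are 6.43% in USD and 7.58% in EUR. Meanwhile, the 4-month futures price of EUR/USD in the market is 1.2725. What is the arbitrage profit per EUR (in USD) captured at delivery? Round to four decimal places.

Fair futures: F* = S·e^(carry·T), with carry = (r_USD − r_EUR) = 0.0643 − 0.0758 = -0.0115
F* = 1.2284 · e^(-0.0115 × 4/12) = 1.2284 · e^-0.003833 = 1.2284 × 0.996174 = 1.2237
Market 1.2725 > fair 1.2237: forward overpriced → cash-and-carry (buy spot, short the forward).
At maturity, profit = |F_mkt − F*| = |1.2725 − 1.2237| = 0.0488 per EUR (in USD)

0.0488 per EUR (in USD)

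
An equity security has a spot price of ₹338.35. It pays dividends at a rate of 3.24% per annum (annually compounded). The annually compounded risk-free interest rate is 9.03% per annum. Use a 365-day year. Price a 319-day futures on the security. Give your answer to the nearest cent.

₹354.88

F = S · (1+r)^T / (1+q)^T
= 338.35 × 1.078485 / 1.028260 = 338.35 × 1.048845
F = ₹354.88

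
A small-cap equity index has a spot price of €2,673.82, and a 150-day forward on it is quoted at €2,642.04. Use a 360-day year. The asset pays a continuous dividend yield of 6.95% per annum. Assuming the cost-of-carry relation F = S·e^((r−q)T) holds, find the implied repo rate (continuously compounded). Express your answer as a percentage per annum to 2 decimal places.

4.08%

From F = S·e^((r−q)T): (r − q) = ln(F/S)/T
ln(2642.04/2673.82) = ln(0.988114) = -0.011957
(r − q) = -0.011957 / (150/360) = -0.028697
r = ln(F/S)/T + q = -0.028697 + 0.0695 = 0.040803
r = 4.08%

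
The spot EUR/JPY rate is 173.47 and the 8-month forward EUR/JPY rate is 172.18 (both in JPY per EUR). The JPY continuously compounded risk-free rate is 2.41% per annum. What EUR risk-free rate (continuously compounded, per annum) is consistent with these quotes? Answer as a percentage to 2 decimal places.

F = S·e^((r_JPY − r_EUR)T) ⇒ r_EUR = r_JPY − ln(F/S)/T
ln(172.18/173.47) = -0.007464; /(8/12) = -0.011196
r_EUR = 0.0241 + 0.011196 = 0.035296
r_EUR = 3.53%

3.53%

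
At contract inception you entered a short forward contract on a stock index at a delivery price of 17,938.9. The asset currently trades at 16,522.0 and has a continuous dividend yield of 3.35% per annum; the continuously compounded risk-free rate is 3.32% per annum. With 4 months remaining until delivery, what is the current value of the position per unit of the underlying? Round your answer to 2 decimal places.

1402.94

Current fair forward for the remaining 4 months: F = S·e^((r − q)·T), (r − q) = 0.0332 − 0.0335 = -0.0003
F = 16522.0 · e^(-0.0003 × 4/12) = 16522.0 × 0.99990000 = 16520.3478
Value of long forward = (F − K)·e^(−rT) = (16520.3478 − 17938.9) · e^(−0.0332·4/12)
= -1418.5522 × 0.98899434 = -1402.94
Short position value = −(long value) = 1402.94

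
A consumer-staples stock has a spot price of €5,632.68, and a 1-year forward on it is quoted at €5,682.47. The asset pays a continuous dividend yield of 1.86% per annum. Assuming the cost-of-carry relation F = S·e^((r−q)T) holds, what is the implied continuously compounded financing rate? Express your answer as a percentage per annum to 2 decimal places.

2.74%

From F = S·e^((r−q)T): (r − q) = ln(F/S)/T
ln(5682.47/5632.68) = ln(1.008839) = 0.008800
(r − q) = 0.008800 / (1) = 0.008800
r = ln(F/S)/T + q = 0.008800 + 0.0186 = 0.027400
r = 2.74%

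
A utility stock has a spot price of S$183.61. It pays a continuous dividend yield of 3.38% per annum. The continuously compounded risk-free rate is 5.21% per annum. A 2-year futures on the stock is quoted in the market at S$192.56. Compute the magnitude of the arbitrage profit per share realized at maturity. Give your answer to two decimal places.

S$2.11 per share

Fair futures: F* = S·e^(carry·T), with carry = (r − q) = 0.0521 − 0.0338 = 0.0183
F* = 183.61 · e^(0.0183 × 2) = 183.61 · e^0.036600 = 183.61 × 1.037278 = S$190.4546
Market S$192.56 > fair S$190.4546: forward overpriced → cash-and-carry (buy spot, short the forward).
At maturity, profit = |F_mkt − F*| = |192.56 − 190.4546| = S$2.11 per share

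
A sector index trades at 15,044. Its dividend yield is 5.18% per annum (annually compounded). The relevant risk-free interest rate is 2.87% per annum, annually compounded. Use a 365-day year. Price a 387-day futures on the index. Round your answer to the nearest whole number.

14,694

F = S · (1+r)^T / (1+q)^T
= 15044 × 1.030456 / 1.055007 = 15044 × 0.976729
F = 14,694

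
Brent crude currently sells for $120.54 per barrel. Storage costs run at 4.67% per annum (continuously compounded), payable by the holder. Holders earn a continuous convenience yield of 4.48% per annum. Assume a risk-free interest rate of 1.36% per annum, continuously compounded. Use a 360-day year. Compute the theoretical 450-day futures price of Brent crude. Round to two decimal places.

Net carry = r + u − y = 0.0136 + 0.0467 − 0.0448 = 0.0155
F = S·e^((r+u−y)T) = 120.54 · e^(0.0155 × 450/360) = 120.54 · e^0.019375
= 120.54 × 1.019564 = $122.90 per barrel

$122.90 per barrel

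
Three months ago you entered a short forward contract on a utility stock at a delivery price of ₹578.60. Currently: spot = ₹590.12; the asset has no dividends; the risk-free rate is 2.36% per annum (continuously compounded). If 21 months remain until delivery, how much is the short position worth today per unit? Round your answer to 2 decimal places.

-₹34.93

Current fair forward for the remaining 21 months: F = S·e^(r·T), r = 0.0236
F = 590.12 · e^(0.0236 × 21/12) = 590.12 × 1.042165 = 615.0024
Value of long forward = (F − K)·e^(−rT) = (615.0024 − 578.60) · e^(−0.0236·21/12)
= 36.4024 × 0.959541 = 34.93
Short position value = −(long value) = -₹34.93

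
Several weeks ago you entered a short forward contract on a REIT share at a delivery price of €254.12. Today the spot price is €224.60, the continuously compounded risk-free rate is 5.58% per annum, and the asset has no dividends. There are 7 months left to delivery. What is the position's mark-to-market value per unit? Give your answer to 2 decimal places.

€21.38

Current fair forward for the remaining 7 months: F = S·e^(r·T), r = 0.0558
F = 224.60 · e^(0.0558 × 7/12) = 224.60 × 1.033086 = 232.0311
Value of long forward = (F − K)·e^(−rT) = (232.0311 − 254.12) · e^(−0.0558·7/12)
= -22.0889 × 0.967974 = -21.38
Short position value = −(long value) = €21.38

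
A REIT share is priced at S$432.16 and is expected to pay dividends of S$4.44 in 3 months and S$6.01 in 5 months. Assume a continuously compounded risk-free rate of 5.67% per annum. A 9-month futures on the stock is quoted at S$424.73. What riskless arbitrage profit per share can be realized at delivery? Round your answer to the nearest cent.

PV(dividends) I = 4.44·e^(−0.0567·3/12) + 6.01·e^(−0.0567·5/12) = 10.2472
Fair futures F* = (S − I)·e^(rT) = (432.16 − 10.2472)·e^0.042525 = 421.9128 × 1.043442 = 440.2415
Market S$424.73 < fair 440.2415: forward underpriced → reverse cash-and-carry (short the stock, invest proceeds at r, pay the dividends, go long the forward).
Profit at T = |F_mkt − F*| = |424.73 − 440.2415| = S$15.51 per share

S$15.51 per share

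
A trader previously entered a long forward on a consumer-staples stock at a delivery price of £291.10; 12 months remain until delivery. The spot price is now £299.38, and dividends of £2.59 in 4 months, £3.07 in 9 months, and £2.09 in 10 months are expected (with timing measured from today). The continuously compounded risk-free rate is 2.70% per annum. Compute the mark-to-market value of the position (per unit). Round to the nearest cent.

£8.42

PV(remaining dividends) I = 2.59·e^(−0.0270·4/12) + 3.07·e^(−0.0270·9/12) + 2.09·e^(−0.0270·10/12) = 7.6188
Current forward F = (S − I)·e^(rT) = (299.38 − 7.6188)·e^(0.0270·12/12) = 291.7612 × 1.027368 = 299.7461
Value (long) = (F − K)·e^(−rT) = (299.7461 − 291.10) × 0.973361 = 8.4158
Value = £8.42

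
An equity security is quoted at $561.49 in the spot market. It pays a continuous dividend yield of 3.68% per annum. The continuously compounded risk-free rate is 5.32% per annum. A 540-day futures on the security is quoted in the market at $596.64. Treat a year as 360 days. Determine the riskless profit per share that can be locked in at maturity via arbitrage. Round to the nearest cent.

Fair futures: F* = S·e^(carry·T), with carry = (r − q) = 0.0532 − 0.0368 = 0.0164
F* = 561.49 · e^(0.0164 × 540/360) = 561.49 · e^0.024600 = 561.49 × 1.024905 = $575.4739
Market $596.64 > fair $575.4739: forward overpriced → cash-and-carry (buy spot, short the forward).
At maturity, profit = |F_mkt − F*| = |596.64 − 575.4739| = $21.17 per share

$21.17 per share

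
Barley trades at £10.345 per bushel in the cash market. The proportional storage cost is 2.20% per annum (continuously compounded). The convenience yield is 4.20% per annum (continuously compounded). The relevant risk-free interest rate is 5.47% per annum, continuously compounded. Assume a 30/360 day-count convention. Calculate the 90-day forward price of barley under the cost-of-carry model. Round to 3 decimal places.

Net carry = r + u − y = 0.0547 + 0.0220 − 0.0420 = 0.0347
F = S·e^((r+u−y)T) = 10.345 · e^(0.0347 × 90/360) = 10.345 · e^0.008675
= 10.345 × 1.008713 = £10.435 per bushel

£10.435 per bushel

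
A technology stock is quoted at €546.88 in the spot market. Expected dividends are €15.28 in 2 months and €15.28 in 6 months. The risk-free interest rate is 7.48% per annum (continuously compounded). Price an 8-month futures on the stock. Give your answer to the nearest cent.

PV(dividends) I = 15.28·e^(−0.0748·2/12) + 15.28·e^(−0.0748·6/12)
I = 15.0907 + 14.7191 = 29.8098
F = (S − I)·e^(rT) = (546.88 − 29.8098) · e^(0.0748·8/12)
= 517.0702 · e^0.049867 = 517.0702 × 1.051131 = €543.51

€543.51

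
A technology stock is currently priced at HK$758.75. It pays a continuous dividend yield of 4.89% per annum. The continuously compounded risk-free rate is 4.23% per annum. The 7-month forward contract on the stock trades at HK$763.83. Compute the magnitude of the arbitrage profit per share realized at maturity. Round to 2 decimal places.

Fair forward: F* = S·e^(carry·T), with carry = (r − q) = 0.0423 − 0.0489 = -0.0066
F* = 758.75 · e^(-0.0066 × 7/12) = 758.75 · e^-0.003850 = 758.75 × 0.996157 = HK$755.8341
Market HK$763.83 > fair HK$755.8341: forward overpriced → cash-and-carry (buy spot, short the forward).
At maturity, profit = |F_mkt − F*| = |763.83 − 755.8341| = HK$8.00 per share

HK$8.00 per share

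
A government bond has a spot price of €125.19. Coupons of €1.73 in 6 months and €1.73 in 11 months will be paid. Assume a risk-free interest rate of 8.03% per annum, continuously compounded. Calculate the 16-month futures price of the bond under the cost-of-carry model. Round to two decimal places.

PV(coupons) I = 1.73·e^(−0.0803·6/12) + 1.73·e^(−0.0803·11/12)
I = 1.6619 + 1.6072 = 3.2691
F = (S − I)·e^(rT) = (125.19 − 3.2691) · e^(0.0803·16/12)
= 121.9209 · e^0.107067 = 121.9209 × 1.113009 = €135.70

€135.70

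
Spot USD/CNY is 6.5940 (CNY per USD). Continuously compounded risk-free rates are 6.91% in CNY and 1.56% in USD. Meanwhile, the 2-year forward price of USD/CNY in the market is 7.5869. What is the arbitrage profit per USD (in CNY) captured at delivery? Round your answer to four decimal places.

0.2482 per USD (in CNY)

Fair forward: F* = S·e^(carry·T), with carry = (r_CNY − r_USD) = 0.0691 − 0.0156 = 0.0535
F* = 6.5940 · e^(0.0535 × 2) = 6.5940 · e^0.107000 = 6.5940 × 1.112934 = 7.3387
Market 7.5869 > fair 7.3387: forward overpriced → cash-and-carry (buy spot, short the forward).
At maturity, profit = |F_mkt − F*| = |7.5869 − 7.3387| = 0.2482 per USD (in CNY)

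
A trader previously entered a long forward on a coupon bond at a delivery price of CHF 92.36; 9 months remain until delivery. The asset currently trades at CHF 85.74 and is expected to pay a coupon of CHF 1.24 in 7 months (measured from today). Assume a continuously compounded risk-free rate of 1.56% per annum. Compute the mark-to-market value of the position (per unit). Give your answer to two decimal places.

-CHF 6.77

PV(remaining coupons) I = 1.24·e^(−0.0156·7/12) = 1.2288
Current forward F = (S − I)·e^(rT) = (85.74 − 1.2288)·e^(0.0156·9/12) = 84.5112 × 1.011769 = 85.5058
Value (long) = (F − K)·e^(−rT) = (85.5058 − 92.36) × 0.988368 = -6.7745
Value = -CHF 6.77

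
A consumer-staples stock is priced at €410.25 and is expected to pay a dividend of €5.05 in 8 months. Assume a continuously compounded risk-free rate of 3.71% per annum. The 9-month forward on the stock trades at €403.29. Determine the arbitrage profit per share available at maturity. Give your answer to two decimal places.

PV(dividends) I = 5.05·e^(−0.0371·8/12) = 4.9266
Fair forward F* = (S − I)·e^(rT) = (410.25 − 4.9266)·e^0.027825 = 405.3234 × 1.028216 = 416.7600
Market €403.29 < fair 416.7600: forward underpriced → reverse cash-and-carry (short the stock, invest proceeds at r, pay the dividends, go long the forward).
Profit at T = |F_mkt − F*| = |403.29 − 416.7600| = €13.47 per share

€13.47 per share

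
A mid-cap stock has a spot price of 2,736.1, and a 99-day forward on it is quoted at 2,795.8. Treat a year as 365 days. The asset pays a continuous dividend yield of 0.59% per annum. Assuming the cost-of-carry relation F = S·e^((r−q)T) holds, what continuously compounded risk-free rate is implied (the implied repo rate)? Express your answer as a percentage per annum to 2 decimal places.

8.55%

From F = S·e^((r−q)T): (r − q) = ln(F/S)/T
ln(2795.8/2736.1) = ln(1.021819) = 0.021584
(r − q) = 0.021584 / (99/365) = 0.079577
r = ln(F/S)/T + q = 0.079577 + 0.0059 = 0.085477
r = 8.55%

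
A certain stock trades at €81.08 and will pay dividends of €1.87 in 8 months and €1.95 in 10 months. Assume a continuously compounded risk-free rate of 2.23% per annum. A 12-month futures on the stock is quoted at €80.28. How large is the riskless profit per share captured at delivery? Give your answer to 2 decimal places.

€1.21 per share

PV(dividends) I = 1.87·e^(−0.0223·8/12) + 1.95·e^(−0.0223·10/12) = 3.7565
Fair futures F* = (S − I)·e^(rT) = (81.08 − 3.7565)·e^0.022300 = 77.3235 × 1.022551 = 79.0672
Market €80.28 > fair 79.0672: forward overpriced → cash-and-carry (borrow at r, buy the stock and collect the dividends, short the forward).
Profit at T = |F_mkt − F*| = |80.28 − 79.0672| = €1.21 per share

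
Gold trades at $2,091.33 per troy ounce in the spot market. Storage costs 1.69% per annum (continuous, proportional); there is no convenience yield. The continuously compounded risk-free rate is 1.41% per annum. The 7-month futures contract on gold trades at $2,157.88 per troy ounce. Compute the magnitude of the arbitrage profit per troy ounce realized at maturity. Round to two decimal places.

$28.39 per troy ounce

Fair futures: F* = S·e^(carry·T), with carry = (r + u) = 0.0141 + 0.0169 = 0.0310
F* = 2091.33 · e^(0.0310 × 7/12) = 2091.33 · e^0.01808333 = 2091.33 × 1.01824782 = $2129.4922
Market $2157.88 > fair $2129.4922: forward overpriced → cash-and-carry (buy spot, short the forward).
At maturity, profit = |F_mkt − F*| = |2157.88 − 2129.4922| = $28.39 per troy ounce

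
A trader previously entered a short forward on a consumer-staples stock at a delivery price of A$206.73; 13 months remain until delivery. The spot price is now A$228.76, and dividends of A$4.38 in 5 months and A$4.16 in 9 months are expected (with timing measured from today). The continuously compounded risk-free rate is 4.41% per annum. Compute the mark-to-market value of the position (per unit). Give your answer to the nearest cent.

-A$23.35

PV(remaining dividends) I = 4.38·e^(−0.0441·5/12) + 4.16·e^(−0.0441·9/12) = 8.3249
Current forward F = (S − I)·e^(rT) = (228.76 − 8.3249)·e^(0.0441·13/12) = 220.4351 × 1.048935 = 231.2221
Value (long) = (F − K)·e^(−rT) = (231.2221 − 206.73) × 0.953348 = 23.3495
Short position value = −(long value) = -A$23.35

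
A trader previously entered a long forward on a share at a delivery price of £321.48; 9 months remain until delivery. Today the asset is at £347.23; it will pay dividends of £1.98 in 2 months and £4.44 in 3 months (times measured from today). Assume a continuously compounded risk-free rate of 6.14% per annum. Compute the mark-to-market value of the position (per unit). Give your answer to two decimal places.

£33.89

PV(remaining dividends) I = 1.98·e^(−0.0614·2/12) + 4.44·e^(−0.0614·3/12) = 6.3322
Current forward F = (S − I)·e^(rT) = (347.23 − 6.3322)·e^(0.0614·9/12) = 340.8978 × 1.047127 = 356.9633
Value (long) = (F − K)·e^(−rT) = (356.9633 − 321.48) × 0.954994 = 33.8863
Value = £33.89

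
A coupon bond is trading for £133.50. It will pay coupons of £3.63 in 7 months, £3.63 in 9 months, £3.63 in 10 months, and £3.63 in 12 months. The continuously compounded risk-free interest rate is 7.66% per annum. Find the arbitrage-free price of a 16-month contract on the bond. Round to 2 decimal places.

PV(coupons) I = 3.63·e^(−0.0766·7/12) + 3.63·e^(−0.0766·9/12) + 3.63·e^(−0.0766·10/12) + 3.63·e^(−0.0766·12/12)
I = 3.4714 + 3.4273 + 3.4055 + 3.3623 = 13.6665
F = (S − I)·e^(rT) = (133.50 − 13.6665) · e^(0.0766·16/12)
= 119.8335 · e^0.102133 = 119.8335 × 1.107531 = £132.72

£132.72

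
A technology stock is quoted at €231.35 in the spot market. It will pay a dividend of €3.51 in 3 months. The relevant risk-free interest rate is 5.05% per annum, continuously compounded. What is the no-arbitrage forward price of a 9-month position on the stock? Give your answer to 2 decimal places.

PV(dividends) I = 3.51·e^(−0.0505·3/12)
I = 3.4660
F = (S − I)·e^(rT) = (231.35 − 3.4660) · e^(0.0505·9/12)
= 227.8840 · e^0.037875 = 227.8840 × 1.038601 = €236.68

€236.68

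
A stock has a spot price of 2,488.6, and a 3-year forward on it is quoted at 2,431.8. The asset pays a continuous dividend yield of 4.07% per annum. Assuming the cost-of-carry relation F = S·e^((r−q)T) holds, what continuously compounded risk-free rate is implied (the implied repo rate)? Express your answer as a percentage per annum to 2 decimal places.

3.30%

From F = S·e^((r−q)T): (r − q) = ln(F/S)/T
ln(2431.8/2488.6) = ln(0.977176) = -0.023088
(r − q) = -0.023088 / (3) = -0.007696
r = ln(F/S)/T + q = -0.007696 + 0.0407 = 0.033004
r = 3.30%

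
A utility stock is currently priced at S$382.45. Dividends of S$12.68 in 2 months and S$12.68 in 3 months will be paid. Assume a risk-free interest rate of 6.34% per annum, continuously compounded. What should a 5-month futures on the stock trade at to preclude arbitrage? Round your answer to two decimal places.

S$366.99

PV(dividends) I = 12.68·e^(−0.0634·2/12) + 12.68·e^(−0.0634·3/12)
I = 12.5467 + 12.4806 = 25.0273
F = (S − I)·e^(rT) = (382.45 − 25.0273) · e^(0.0634·5/12)
= 357.4227 · e^0.026417 = 357.4227 × 1.026769 = S$366.99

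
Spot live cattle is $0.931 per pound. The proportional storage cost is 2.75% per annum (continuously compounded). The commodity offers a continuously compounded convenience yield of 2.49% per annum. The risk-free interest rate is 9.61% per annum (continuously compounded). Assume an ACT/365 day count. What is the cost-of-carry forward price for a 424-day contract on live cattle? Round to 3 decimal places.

Net carry = r + u − y = 0.0961 + 0.0275 − 0.0249 = 0.0987
F = S·e^((r+u−y)T) = 0.931 · e^(0.0987 × 424/365) = 0.931 · e^0.114654
= 0.931 × 1.121485 = $1.044 per pound

$1.044 per pound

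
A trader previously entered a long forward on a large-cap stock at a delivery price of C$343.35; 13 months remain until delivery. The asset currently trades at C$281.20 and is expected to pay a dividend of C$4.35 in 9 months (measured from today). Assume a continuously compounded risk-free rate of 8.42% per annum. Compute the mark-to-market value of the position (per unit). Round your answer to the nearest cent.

-C$36.30

PV(remaining dividends) I = 4.35·e^(−0.0842·9/12) = 4.0838
Current forward F = (S − I)·e^(rT) = (281.20 − 4.0838)·e^(0.0842·13/12) = 277.1162 × 1.095506 = 303.5825
Value (long) = (F − K)·e^(−rT) = (303.5825 − 343.35) × 0.912820 = -36.3006
Value = -C$36.30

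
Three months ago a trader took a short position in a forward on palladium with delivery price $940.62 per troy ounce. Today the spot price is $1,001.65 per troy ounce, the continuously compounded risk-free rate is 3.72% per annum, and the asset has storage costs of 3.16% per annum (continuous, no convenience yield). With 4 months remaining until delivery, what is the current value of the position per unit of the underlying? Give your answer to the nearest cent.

Current fair forward for the remaining 4 months: F = S·e^((r + u)·T), (r + u) = 0.0372 + 0.0316 = 0.0688
F = 1001.65 · e^(0.0688 × 4/12) = 1001.65 × 1.02319832 = 1024.8866
Value of long forward = (F − K)·e^(−rT) = (1024.8866 − 940.62) · e^(−0.0372·4/12)
= 84.2666 × 0.98767656 = 83.23
Short position value = −(long value) = -$83.23

-$83.23 per troy ounce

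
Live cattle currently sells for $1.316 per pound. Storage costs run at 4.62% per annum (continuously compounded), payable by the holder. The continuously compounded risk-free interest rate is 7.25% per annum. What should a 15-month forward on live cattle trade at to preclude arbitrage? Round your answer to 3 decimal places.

Net carry = r + u − y = 0.0725 + 0.0462 − 0.0000 = 0.1187
F = S·e^((r+u−y)T) = 1.316 · e^(0.1187 × 15/12) = 1.316 · e^0.148375
= 1.316 × 1.159948 = $1.526 per pound

$1.526 per pound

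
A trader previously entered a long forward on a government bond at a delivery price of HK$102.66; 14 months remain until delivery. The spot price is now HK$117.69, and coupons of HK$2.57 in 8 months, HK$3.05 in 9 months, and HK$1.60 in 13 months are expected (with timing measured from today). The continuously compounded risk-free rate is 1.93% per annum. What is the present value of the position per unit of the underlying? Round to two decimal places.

PV(remaining coupons) I = 2.57·e^(−0.0193·8/12) + 3.05·e^(−0.0193·9/12) + 1.60·e^(−0.0193·13/12) = 7.1102
Current forward F = (S − I)·e^(rT) = (117.69 − 7.1102)·e^(0.0193·14/12) = 110.5798 × 1.022772 = 113.0979
Value (long) = (F − K)·e^(−rT) = (113.0979 − 102.66) × 0.977735 = 10.2055
Value = HK$10.21

HK$10.21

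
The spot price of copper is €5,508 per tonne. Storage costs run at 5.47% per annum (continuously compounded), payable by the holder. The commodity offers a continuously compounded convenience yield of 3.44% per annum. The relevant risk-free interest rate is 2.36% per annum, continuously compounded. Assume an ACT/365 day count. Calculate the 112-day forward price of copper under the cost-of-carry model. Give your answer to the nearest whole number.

Net carry = r + u − y = 0.0236 + 0.0547 − 0.0344 = 0.0439
F = S·e^((r+u−y)T) = 5508 · e^(0.0439 × 112/365) = 5508 · e^0.013471
= 5508 × 1.013562 = €5,583 per tonne

€5,583 per tonne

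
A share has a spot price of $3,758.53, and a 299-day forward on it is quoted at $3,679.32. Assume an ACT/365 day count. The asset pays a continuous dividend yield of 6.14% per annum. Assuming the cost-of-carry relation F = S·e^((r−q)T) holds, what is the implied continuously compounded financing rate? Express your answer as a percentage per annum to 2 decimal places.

3.54%

From F = S·e^((r−q)T): (r − q) = ln(F/S)/T
ln(3679.32/3758.53) = ln(0.978925) = -0.021300
(r − q) = -0.021300 / (299/365) = -0.026002
r = ln(F/S)/T + q = -0.026002 + 0.0614 = 0.035398
r = 3.54%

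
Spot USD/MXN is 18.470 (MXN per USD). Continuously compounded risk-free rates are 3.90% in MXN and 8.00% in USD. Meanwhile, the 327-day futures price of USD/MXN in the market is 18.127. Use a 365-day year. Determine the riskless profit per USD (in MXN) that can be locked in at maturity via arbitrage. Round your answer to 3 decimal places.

0.323 per USD (in MXN)

Fair futures: F* = S·e^(carry·T), with carry = (r_MXN − r_USD) = 0.0390 − 0.0800 = -0.0410
F* = 18.470 · e^(-0.0410 × 327/365) = 18.470 · e^-0.036732 = 18.470 × 0.963934 = 17.8039
Market 18.127 > fair 17.8039: forward overpriced → cash-and-carry (buy spot, short the forward).
At maturity, profit = |F_mkt − F*| = |18.127 − 17.8039| = 0.323 per USD (in MXN)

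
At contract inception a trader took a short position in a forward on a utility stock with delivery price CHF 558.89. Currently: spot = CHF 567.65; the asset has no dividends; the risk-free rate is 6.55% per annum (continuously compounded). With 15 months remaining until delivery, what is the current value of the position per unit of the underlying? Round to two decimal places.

Current fair forward for the remaining 15 months: F = S·e^(r·T), r = 0.0655
F = 567.65 · e^(0.0655 × 15/12) = 567.65 × 1.085320 = 616.0819
Value of long forward = (F − K)·e^(−rT) = (616.0819 − 558.89) · e^(−0.0655·15/12)
= 57.1919 × 0.921387 = 52.70
Short position value = −(long value) = -CHF 52.70

-CHF 52.70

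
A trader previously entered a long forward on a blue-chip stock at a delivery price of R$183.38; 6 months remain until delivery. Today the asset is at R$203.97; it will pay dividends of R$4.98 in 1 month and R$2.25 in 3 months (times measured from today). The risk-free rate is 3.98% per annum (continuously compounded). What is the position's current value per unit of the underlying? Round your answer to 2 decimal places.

R$17.01

PV(remaining dividends) I = 4.98·e^(−0.0398·1/12) + 2.25·e^(−0.0398·3/12) = 7.1912
Current forward F = (S − I)·e^(rT) = (203.97 − 7.1912)·e^(0.0398·6/12) = 196.7788 × 1.020099 = 200.7339
Value (long) = (F − K)·e^(−rT) = (200.7339 − 183.38) × 0.980297 = 17.0120
Value = R$17.01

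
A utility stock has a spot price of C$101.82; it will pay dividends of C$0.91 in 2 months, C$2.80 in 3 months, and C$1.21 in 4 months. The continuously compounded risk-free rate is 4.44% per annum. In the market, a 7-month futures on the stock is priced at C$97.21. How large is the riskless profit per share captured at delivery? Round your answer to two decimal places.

C$2.29 per share

PV(dividends) I = 0.91·e^(−0.0444·2/12) + 2.80·e^(−0.0444·3/12) + 1.21·e^(−0.0444·4/12) = 4.8646
Fair futures F* = (S − I)·e^(rT) = (101.82 − 4.8646)·e^0.025900 = 96.9554 × 1.026238 = 99.4993
Market C$97.21 < fair 99.4993: forward underpriced → reverse cash-and-carry (short the stock, invest proceeds at r, pay the dividends, go long the forward).
Profit at T = |F_mkt − F*| = |97.21 − 99.4993| = C$2.29 per share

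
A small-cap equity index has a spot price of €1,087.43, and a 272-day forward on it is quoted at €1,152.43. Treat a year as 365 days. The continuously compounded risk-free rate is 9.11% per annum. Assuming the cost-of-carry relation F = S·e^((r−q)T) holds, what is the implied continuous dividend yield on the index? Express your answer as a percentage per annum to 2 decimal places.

From F = S·e^((r−q)T): (r − q) = ln(F/S)/T
ln(1152.43/1087.43) = ln(1.059774) = 0.058056
(r − q) = 0.058056 / (272/365) = 0.077906
q = r − ln(F/S)/T = 0.0911 − 0.077906 = 0.013194
q = 1.32%

1.32%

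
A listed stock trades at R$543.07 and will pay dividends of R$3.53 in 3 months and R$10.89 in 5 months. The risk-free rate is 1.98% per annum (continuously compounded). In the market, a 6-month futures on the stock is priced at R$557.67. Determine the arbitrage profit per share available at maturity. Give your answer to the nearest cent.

R$23.65 per share

PV(dividends) I = 3.53·e^(−0.0198·3/12) + 10.89·e^(−0.0198·5/12) = 14.3131
Fair futures F* = (S − I)·e^(rT) = (543.07 − 14.3131)·e^0.009900 = 528.7569 × 1.009949 = 534.0175
Market R$557.67 > fair 534.0175: forward overpriced → cash-and-carry (borrow at r, buy the stock and collect the dividends, short the forward).
Profit at T = |F_mkt − F*| = |557.67 − 534.0175| = R$23.65 per share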